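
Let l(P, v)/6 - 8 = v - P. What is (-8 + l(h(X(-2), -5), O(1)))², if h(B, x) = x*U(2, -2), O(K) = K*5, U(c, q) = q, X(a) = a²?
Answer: 100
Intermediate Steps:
O(K) = 5*K
h(B, x) = -2*x (h(B, x) = x*(-2) = -2*x)
l(P, v) = 48 - 6*P + 6*v (l(P, v) = 48 + 6*(v - P) = 48 + (-6*P + 6*v) = 48 - 6*P + 6*v)
(-8 + l(h(X(-2), -5), O(1)))² = (-8 + (48 - (-12)*(-5) + 6*(5*1)))² = (-8 + (48 - 6*10 + 6*5))² = (-8 + (48 - 60 + 30))² = (-8 + 18)² = 10² = 100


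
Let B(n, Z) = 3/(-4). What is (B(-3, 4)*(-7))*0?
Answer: 0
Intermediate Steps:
B(n, Z) = -3/4 (B(n, Z) = 3*(-1/4) = -3/4)
(B(-3, 4)*(-7))*0 = -3/4*(-7)*0 = (21/4)*0 = 0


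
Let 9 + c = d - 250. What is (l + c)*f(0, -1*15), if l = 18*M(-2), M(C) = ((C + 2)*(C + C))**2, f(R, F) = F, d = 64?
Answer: 2925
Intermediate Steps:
M(C) = 4*C**2*(2 + C)**2 (M(C) = ((2 + C)*(2*C))**2 = (2*C*(2 + C))**2 = 4*C**2*(2 + C)**2)
l = 0 (l = 18*(4*(-2)**2*(2 - 2)**2) = 18*(4*4*0**2) = 18*(4*4*0) = 18*0 = 0)
c = -195 (c = -9 + (64 - 250) = -9 - 186 = -195)
(l + c)*f(0, -1*15) = (0 - 195)*(-1*15) = -195*(-15) = 2925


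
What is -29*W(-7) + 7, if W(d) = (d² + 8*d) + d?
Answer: 413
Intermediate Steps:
W(d) = d² + 9*d
-29*W(-7) + 7 = -(-203)*(9 - 7) + 7 = -(-203)*2 + 7 = -29*(-14) + 7 = 406 + 7 = 413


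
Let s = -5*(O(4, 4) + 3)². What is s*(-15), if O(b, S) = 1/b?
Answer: 12675/16 ≈ 792.19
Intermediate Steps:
s = -845/16 (s = -5*(1/4 + 3)² = -5*(¼ + 3)² = -5*(13/4)² = -5*169/16 = -845/16 ≈ -52.813)
s*(-15) = -845/16*(-15) = 12675/16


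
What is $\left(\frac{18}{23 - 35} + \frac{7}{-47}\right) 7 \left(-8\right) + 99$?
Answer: $\frac{8993}{47} \approx 191.34$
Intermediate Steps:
$\left(\frac{18}{23 - 35} + \frac{7}{-47}\right) 7 \left(-8\right) + 99 = \left(\frac{18}{-12} + 7 \left(- \frac{1}{47}\right)\right) \left(-56\right) + 99 = \left(18 \left(- \frac{1}{12}\right) - \frac{7}{47}\right) \left(-56\right) + 99 = \left(- \frac{3}{2} - \frac{7}{47}\right) \left(-56\right) + 99 = \left(- \frac{155}{94}\right) \left(-56\right) + 99 = \frac{4340}{47} + 99 = \frac{8993}{47}$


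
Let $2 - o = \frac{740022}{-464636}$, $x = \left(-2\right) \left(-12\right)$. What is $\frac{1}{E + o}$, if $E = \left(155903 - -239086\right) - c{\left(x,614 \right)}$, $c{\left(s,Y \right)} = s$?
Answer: $\frac{232318}{91758313517} \approx 2.5318 \cdot 10^{-6}$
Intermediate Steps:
$x = 24$
$E = 394965$ ($E = \left(155903 - -239086\right) - 24 = \left(155903 + 239086\right) - 24 = 394989 - 24 = 394965$)
$o = \frac{834647}{232318}$ ($o = 2 - \frac{740022}{-464636} = 2 - 740022 \left(- \frac{1}{464636}\right) = 2 - - \frac{370011}{232318} = 2 + \frac{370011}{232318} = \frac{834647}{232318} \approx 3.5927$)
$\frac{1}{E + o} = \frac{1}{394965 + \frac{834647}{232318}} = \frac{1}{\frac{91758313517}{232318}} = \frac{232318}{91758313517}$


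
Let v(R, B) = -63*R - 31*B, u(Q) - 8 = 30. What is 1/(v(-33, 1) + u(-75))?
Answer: 1/2086 ≈ 0.00047939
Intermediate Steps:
u(Q) = 38 (u(Q) = 8 + 30 = 38)
1/(v(-33, 1) + u(-75)) = 1/((-63*(-33) - 31*1) + 38) = 1/((2079 - 31) + 38) = 1/(2048 + 38) = 1/2086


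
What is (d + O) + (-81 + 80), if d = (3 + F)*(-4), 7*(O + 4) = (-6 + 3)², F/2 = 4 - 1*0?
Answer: -334/7 ≈ -47.714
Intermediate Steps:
F = 8 (F = 2*(4 - 1*0) = 2*(4 + 0) = 2*4 = 8)
O = -19/7 (O = -4 + (-6 + 3)²/7 = -4 + (⅐)*(-3)² = -4 + (⅐)*9 = -4 + 9/7 = -19/7 ≈ -2.7143)
d = -44 (d = (3 + 8)*(-4) = 11*(-4) = -44)
(d + O) + (-81 + 80) = (-44 - 19/7) + (-81 + 80) = -327/7 - 1 = -334/7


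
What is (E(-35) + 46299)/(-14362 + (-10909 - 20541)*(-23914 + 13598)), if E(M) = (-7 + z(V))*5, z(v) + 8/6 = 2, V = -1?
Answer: 69401/486635757 ≈ 0.00014261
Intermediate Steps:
z(v) = 2/3 (z(v) = -4/3 + 2 = 2/3)
E(M) = -95/3 (E(M) = (-7 + 2/3)*5 = -19/3*5 = -95/3)
(E(-35) + 46299)/(-14362 + (-10909 - 20541)*(-23914 + 13598)) = (-95/3 + 46299)/(-14362 + (-10909 - 20541)*(-23914 + 13598)) = 138802/(3*(-14362 - 31450*(-10316))) = 138802/(3*(-14362 + 324438200)) = (138802/3)/324423838 = (138802/3)*(1/324423838) = 69401/486635757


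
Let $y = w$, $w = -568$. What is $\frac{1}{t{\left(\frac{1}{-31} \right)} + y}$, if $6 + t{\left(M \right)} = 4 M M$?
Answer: $- \frac{961}{551610} \approx -0.0017422$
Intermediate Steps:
$y = -568$
$t{\left(M \right)} = -6 + 4 M^{2}$ ($t{\left(M \right)} = -6 + 4 M M = -6 + 4 M^{2}$)
$\frac{1}{t{\left(\frac{1}{-31} \right)} + y} = \frac{1}{\left(-6 + 4 \left(\frac{1}{-31}\right)^{2}\right) - 568} = \frac{1}{\left(-6 + 4 \left(- \frac{1}{31}\right)^{2}\right) - 568} = \frac{1}{\left(-6 + 4 \cdot \frac{1}{961}\right) - 568} = \frac{1}{\left(-6 + \frac{4}{961}\right) - 568} = \frac{1}{- \frac{5762}{961} - 568} = \frac{1}{- \frac{551610}{961}} = - \frac{961}{551610}$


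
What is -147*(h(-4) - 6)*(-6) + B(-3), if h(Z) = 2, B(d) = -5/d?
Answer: -10579/3 ≈ -3526.3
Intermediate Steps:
-147*(h(-4) - 6)*(-6) + B(-3) = -147*(2 - 6)*(-6) - 5/(-3) = -(-588)*(-6) - 5*(-⅓) = -147*24 + 5/3 = -3528 + 5/3 = -10579/3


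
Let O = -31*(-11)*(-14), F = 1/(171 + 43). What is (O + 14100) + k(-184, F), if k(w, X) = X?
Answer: 1995765/214 ≈ 9326.0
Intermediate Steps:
F = 1/214 ≈ 0.0046729
O = -4774 (O = 341*(-14) = -4774)
(O + 14100) + k(-184, F) = (-4774 + 14100) + 1/214 = 9326 + 1/214 = 1995765/214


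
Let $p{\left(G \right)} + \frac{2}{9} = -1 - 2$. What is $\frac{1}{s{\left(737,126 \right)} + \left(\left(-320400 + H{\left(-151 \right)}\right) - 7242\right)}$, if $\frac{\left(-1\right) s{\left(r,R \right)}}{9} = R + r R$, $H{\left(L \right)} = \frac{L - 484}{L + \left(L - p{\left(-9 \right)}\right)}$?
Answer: $- \frac{2689}{3131426211} \approx -8.5871 \cdot 10^{-7}$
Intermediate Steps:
$p{\left(G \right)} = - \frac{29}{9}$ ($p{\left(G \right)} = - \frac{2}{9} - 3 = - \frac{29}{9}$)
$H{\left(L \right)} = \frac{-484 + L}{\frac{29}{9} + 2 L}$ ($H{\left(L \right)} = \frac{L - 484}{L + \left(L - - \frac{29}{9}\right)} = \frac{-484 + L}{L + \left(L + \frac{29}{9}\right)} = \frac{-484 + L}{L + \left(\frac{29}{9} + L\right)} = \frac{-484 + L}{\frac{29}{9} + 2 L}$)
$s{\left(r,R \right)} = - 9 R - 9 R r$ ($s{\left(r,R \right)} = - 9 \left(R + r R\right) = - 9 \left(R + R r\right) = - 9 R - 9 R r$)
$\frac{1}{s{\left(737,126 \right)} + \left(\left(-320400 + H{\left(-151 \right)}\right) - 7242\right)} = \frac{1}{\left(-9\right) 126 \left(1 + 737\right) - \left(327642 - \frac{9 \left(-484 - 151\right)}{29 + 18 \left(-151\right)}\right)} = \frac{1}{\left(-9\right) 126 \cdot 738 - \left(327642 - 9 \frac{1}{29 - 2718} \left(-635\right)\right)} = \frac{1}{-836892 - \left(327642 - 9 \frac{1}{-2689} \left(-635\right)\right)} = \frac{1}{-836892 - \left(327642 - \frac{5715}{2689}\right)} = \frac{1}{-836892 + \left(\left(-320400 + \frac{5715}{2689}\right) - 7242\right)} = \frac{1}{-836892 - \frac{881023623}{2689}} = \frac{1}{- \frac{3131426211}{2689}} = - \frac{2689}{3131426211}$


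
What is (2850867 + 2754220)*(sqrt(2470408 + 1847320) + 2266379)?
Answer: 12703251469973 + 22420348*sqrt(269858) ≈ 1.2715e+13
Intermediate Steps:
(2850867 + 2754220)*(sqrt(2470408 + 1847320) + 2266379) = 5605087*(sqrt(4317728) + 2266379) = 5605087*(4*sqrt(269858) + 2266379) = 5605087*(2266379 + 4*sqrt(269858)) = 12703251469973 + 22420348*sqrt(269858)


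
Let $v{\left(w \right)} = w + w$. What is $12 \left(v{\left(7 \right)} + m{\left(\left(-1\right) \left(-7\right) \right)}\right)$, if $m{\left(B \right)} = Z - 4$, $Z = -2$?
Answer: $96$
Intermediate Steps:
$m{\left(B \right)} = -6$ ($m{\left(B \right)} = -2 - 4 = -6$)
$v{\left(w \right)} = 2 w$
$12 \left(v{\left(7 \right)} + m{\left(\left(-1\right) \left(-7\right) \right)}\right) = 12 \left(2 \cdot 7 - 6\right) = 12 \left(14 - 6\right) = 12 \cdot 8 = 96$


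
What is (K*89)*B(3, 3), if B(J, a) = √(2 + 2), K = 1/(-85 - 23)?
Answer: -89/54 ≈ -1.6481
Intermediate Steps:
K = -1/108 (K = 1/(-108) = -1/108 ≈ -0.0092593)
B(J, a) = 2 (B(J, a) = √4 = 2)
(K*89)*B(3, 3) = -1/108*89*2 = -89/108*2 = -89/54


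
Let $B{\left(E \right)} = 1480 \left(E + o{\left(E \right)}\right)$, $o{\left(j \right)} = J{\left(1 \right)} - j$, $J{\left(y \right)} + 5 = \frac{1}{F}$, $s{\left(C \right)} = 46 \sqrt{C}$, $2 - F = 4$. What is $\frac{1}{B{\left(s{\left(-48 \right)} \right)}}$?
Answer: $- \frac{1}{8140} \approx -0.00012285$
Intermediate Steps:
$F = -2$ ($F = 2 - 4 = -2$)
$J{\left(y \right)} = - \frac{11}{2}$ ($J{\left(y \right)} = -5 + \frac{1}{-2} = -5 - \frac{1}{2} = - \frac{11}{2}$)
$o{\left(j \right)} = - \frac{11}{2} - j$
$B{\left(E \right)} = -8140$ ($B{\left(E \right)} = 1480 \left(E - \left(\frac{11}{2} + E\right)\right) = 1480 \left(- \frac{11}{2}\right) = -8140$)
$\frac{1}{B{\left(s{\left(-48 \right)} \right)}} = \frac{1}{-8140} = - \frac{1}{8140}$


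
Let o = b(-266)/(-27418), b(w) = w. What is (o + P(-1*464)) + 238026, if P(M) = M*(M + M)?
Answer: 9166084295/13709 ≈ 6.6862e+5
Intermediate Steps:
P(M) = 2*M² (P(M) = M*(2*M) = 2*M²)
o = 133/13709 (o = -266/(-27418) = -266*(-1/27418) = 133/13709 ≈ 0.0097017)
(o + P(-1*464)) + 238026 = (133/13709 + 2*(-1*464)²) + 238026 = (133/13709 + 2*(-464)²) + 238026 = (133/13709 + 2*215296) + 238026 = (133/13709 + 430592) + 238026 = 5902985861/13709 + 238026 = 9166084295/13709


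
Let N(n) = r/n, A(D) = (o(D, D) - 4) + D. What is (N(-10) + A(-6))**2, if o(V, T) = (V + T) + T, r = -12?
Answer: 17956/25 ≈ 718.24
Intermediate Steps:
o(V, T) = V + 2*T (o(V, T) = (T + V) + T = V + 2*T)
A(D) = -4 + 4*D (A(D) = ((D + 2*D) - 4) + D = (3*D - 4) + D = (-4 + 3*D) + D = -4 + 4*D)
N(n) = -12/n
(N(-10) + A(-6))**2 = (-12/(-10) + (-4 + 4*(-6)))**2 = (-12*(-1/10) + (-4 - 24))**2 = (6/5 - 28)**2 = (-134/5)**2 = 17956/25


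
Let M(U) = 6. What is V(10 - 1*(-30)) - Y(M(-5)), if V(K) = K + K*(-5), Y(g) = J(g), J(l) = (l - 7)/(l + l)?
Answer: -1919/12 ≈ -159.92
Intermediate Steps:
J(l) = (-7 + l)/(2*l) (J(l) = (-7 + l)/((2*l)) = (-7 + l)*(1/(2*l)) = (-7 + l)/(2*l))
Y(g) = (-7 + g)/(2*g)
V(K) = -4*K (V(K) = K - 5*K = -4*K)
V(10 - 1*(-30)) - Y(M(-5)) = -4*(10 - 1*(-30)) - (-7 + 6)/(2*6) = -4*(10 + 30) - (-1)/(2*6) = -4*40 - 1*(-1/12) = -160 + 1/12 = -1919/12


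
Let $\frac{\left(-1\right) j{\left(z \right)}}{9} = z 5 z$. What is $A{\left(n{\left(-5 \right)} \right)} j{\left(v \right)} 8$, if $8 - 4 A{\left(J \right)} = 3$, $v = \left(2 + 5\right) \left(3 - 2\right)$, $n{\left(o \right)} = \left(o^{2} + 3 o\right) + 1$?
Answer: $-22050$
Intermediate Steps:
$n{\left(o \right)} = 1 + o^{2} + 3 o$
$v = 7$ ($v = 7 \cdot 1 = 7$)
$A{\left(J \right)} = \frac{5}{4}$ ($A{\left(J \right)} = 2 - \frac{3}{4} = \frac{5}{4}$)
$j{\left(z \right)} = - 45 z^{2}$ ($j{\left(z \right)} = - 9 z 5 z = - 9 \cdot 5 z z = - 9 \cdot 5 z^{2} = - 45 z^{2}$)
$A{\left(n{\left(-5 \right)} \right)} j{\left(v \right)} 8 = \frac{5 \left(- 45 \cdot 7^{2}\right)}{4} \cdot 8 = \frac{5 \left(\left(-45\right) 49\right)}{4} \cdot 8 = \frac{5}{4} \left(-2205\right) 8 = \left(- \frac{11025}{4}\right) 8 = -22050$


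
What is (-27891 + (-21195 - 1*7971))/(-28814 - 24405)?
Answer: 3003/2801 ≈ 1.0721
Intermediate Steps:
(-27891 + (-21195 - 1*7971))/(-28814 - 24405) = (-27891 + (-21195 - 7971))/(-53219) = (-27891 - 29166)*(-1/53219) = -57057*(-1/53219) = 3003/2801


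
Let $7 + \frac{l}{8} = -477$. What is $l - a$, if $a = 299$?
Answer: $-4171$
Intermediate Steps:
$l = -3872$ ($l = -56 + 8 \left(-477\right) = -56 - 3816 = -3872$)
$l - a = -3872 - 299 = -4171$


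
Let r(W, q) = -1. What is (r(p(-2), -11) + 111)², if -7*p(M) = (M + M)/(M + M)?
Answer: 12100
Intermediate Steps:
p(M) = -⅐ (p(M) = -(M + M)/(7*(M + M)) = -2*M/(7*(2*M)) = -2*M*1/(2*M)/7 = -⅐*1 = -⅐)
(r(p(-2), -11) + 111)² = (-1 + 111)² = 110² = 12100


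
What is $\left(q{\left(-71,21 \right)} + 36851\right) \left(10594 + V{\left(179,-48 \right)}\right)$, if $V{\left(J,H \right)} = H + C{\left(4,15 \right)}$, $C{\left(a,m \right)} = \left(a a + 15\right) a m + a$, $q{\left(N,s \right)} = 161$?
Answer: $459318920$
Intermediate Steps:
$C{\left(a,m \right)} = a + a m \left(15 + a^{2}\right)$ ($C{\left(a,m \right)} = \left(a^{2} + 15\right) a m + a = \left(15 + a^{2}\right) a m + a = a \left(15 + a^{2}\right) m + a = a m \left(15 + a^{2}\right) + a = a + a m \left(15 + a^{2}\right)$)
$V{\left(J,H \right)} = 1864 + H$ ($V{\left(J,H \right)} = H + 4 \left(1 + 15 \cdot 15 + 15 \cdot 4^{2}\right) = H + 4 \left(1 + 225 + 15 \cdot 16\right) = H + 4 \left(1 + 225 + 240\right) = H + 4 \cdot 466 = H + 1864 = 1864 + H$)
$\left(q{\left(-71,21 \right)} + 36851\right) \left(10594 + V{\left(179,-48 \right)}\right) = \left(161 + 36851\right) \left(10594 + \left(1864 - 48\right)\right) = 37012 \left(10594 + 1816\right) = 37012 \cdot 12410 = 459318920$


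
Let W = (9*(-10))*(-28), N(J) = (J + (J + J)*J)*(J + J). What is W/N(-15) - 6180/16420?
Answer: -67793/119045 ≈ -0.56947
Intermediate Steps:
N(J) = 2*J*(J + 2*J**2) (N(J) = (J + (2*J)*J)*(2*J) = (J + 2*J**2)*(2*J) = 2*J*(J + 2*J**2))
W = 2520 (W = -90*(-28) = 2520)
W/N(-15) - 6180/16420 = 2520/(((-15)**2*(2 + 4*(-15)))) - 6180/16420 = 2520/((225*(2 - 60))) - 6180*1/16420 = 2520/((225*(-58))) - 309/821 = 2520/(-13050) - 309/821 = 2520*(-1/13050) - 309/821 = -28/145 - 309/821 = -67793/119045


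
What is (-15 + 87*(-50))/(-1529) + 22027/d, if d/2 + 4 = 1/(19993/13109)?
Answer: -672766191029/204467054 ≈ -3290.3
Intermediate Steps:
d = -133726/19993 (d = -8 + 2/((19993/13109)) = -8 + 2/((19993*(1/13109))) = -8 + 2/(19993/13109) = -8 + 2*(13109/19993) = -8 + 26218/19993 = -133726/19993 ≈ -6.6886)
(-15 + 87*(-50))/(-1529) + 22027/d = (-15 + 87*(-50))/(-1529) + 22027/(-133726/19993) = (-15 - 4350)*(-1/1529) + 22027*(-19993/133726) = -4365*(-1/1529) - 440385811/133726 = 4365/1529 - 440385811/133726 = -672766191029/204467054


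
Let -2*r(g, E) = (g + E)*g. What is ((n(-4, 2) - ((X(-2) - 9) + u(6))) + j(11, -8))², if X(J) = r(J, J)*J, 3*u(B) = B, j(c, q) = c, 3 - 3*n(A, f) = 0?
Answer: 121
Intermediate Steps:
r(g, E) = -g*(E + g)/2 (r(g, E) = -(g + E)*g/2 = -(E + g)*g/2 = -g*(E + g)/2)
n(A, f) = 1 (n(A, f) = 1 - ⅓*0 = 1 + 0 = 1)
u(B) = B/3
X(J) = -J³ (X(J) = (-J*(J + J)/2)*J = (-J*2*J/2)*J = (-J²)*J = -J³)
((n(-4, 2) - ((X(-2) - 9) + u(6))) + j(11, -8))² = ((1 - ((-1*(-2)³ - 9) + (⅓)*6)) + 11)² = ((1 - ((-1*(-8) - 9) + 2)) + 11)² = ((1 - ((8 - 9) + 2)) + 11)² = ((1 - (-1 + 2)) + 11)² = ((1 - 1*1) + 11)² = ((1 - 1) + 11)² = (0 + 11)² = 11² = 121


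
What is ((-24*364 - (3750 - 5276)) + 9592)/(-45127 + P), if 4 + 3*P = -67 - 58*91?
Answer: -1191/23455 ≈ -0.050778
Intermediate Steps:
P = -1783 (P = -4/3 + (-67 - 58*91)/3 = -4/3 + (-67 - 5278)/3 = -4/3 + (⅓)*(-5345) = -4/3 - 5345/3 = -1783)
((-24*364 - (3750 - 5276)) + 9592)/(-45127 + P) = ((-24*364 - (3750 - 5276)) + 9592)/(-45127 - 1783) = ((-8736 - 1*(-1526)) + 9592)/(-46910) = ((-8736 + 1526) + 9592)*(-1/46910) = (-7210 + 9592)*(-1/46910) = 2382*(-1/46910) = -1191/23455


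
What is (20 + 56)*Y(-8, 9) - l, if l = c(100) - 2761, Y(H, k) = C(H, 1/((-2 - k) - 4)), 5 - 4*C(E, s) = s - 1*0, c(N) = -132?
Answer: 44839/15 ≈ 2989.3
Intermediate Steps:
C(E, s) = 5/4 - s/4 (C(E, s) = 5/4 - (s - 1*0)/4 = 5/4 - (s + 0)/4 = 5/4 - s/4)
Y(H, k) = 5/4 - 1/(4*(-6 - k)) (Y(H, k) = 5/4 - 1/(4*((-2 - k) - 4)) = 5/4 - 1/(4*(-6 - k)))
l = -2893 (l = -132 - 2761 = -2893)
(20 + 56)*Y(-8, 9) - l = (20 + 56)*((31 + 5*9)/(4*(6 + 9))) - 1*(-2893) = 76*((¼)*(31 + 45)/15) + 2893 = 76*((¼)*(1/15)*76) + 2893 = 76*(19/15) + 2893 = 1444/15 + 2893 = 44839/15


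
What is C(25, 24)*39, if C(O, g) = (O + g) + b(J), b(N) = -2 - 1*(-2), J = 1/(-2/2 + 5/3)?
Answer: 1911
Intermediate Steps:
J = 3/2 (J = 1/(-2*1/2 + 5*(1/3)) = 1/(-1 + 5/3) = 1/(2/3) = 3/2 ≈ 1.5000)
b(N) = 0 (b(N) = -2 + 2 = 0)
C(O, g) = O + g (C(O, g) = (O + g) + 0 = O + g)
C(25, 24)*39 = (25 + 24)*39 = 49*39 = 1911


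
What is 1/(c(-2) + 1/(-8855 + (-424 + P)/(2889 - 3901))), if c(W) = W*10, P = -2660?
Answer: -2239544/44791133 ≈ -0.050000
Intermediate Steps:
c(W) = 10*W
1/(c(-2) + 1/(-8855 + (-424 + P)/(2889 - 3901))) = 1/(10*(-2) + 1/(-8855 + (-424 - 2660)/(2889 - 3901))) = 1/(-20 + 1/(-8855 - 3084/(-1012))) = 1/(-20 + 1/(-8855 - 3084*(-1/1012))) = 1/(-20 + 1/(-8855 + 771/253)) = 1/(-20 + 1/(-2239544/253)) = 1/(-20 - 253/2239544) = 1/(-44791133/2239544) = -2239544/44791133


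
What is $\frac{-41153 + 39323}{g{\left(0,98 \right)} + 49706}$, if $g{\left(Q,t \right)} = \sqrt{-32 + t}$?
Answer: $- \frac{9096198}{247068637} + \frac{183 \sqrt{66}}{247068637} \approx -0.03681$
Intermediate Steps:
$\frac{-41153 + 39323}{g{\left(0,98 \right)} + 49706} = \frac{-41153 + 39323}{\sqrt{-32 + 98} + 49706} = - \frac{1830}{\sqrt{66} + 49706} = - \frac{1830}{49706 + \sqrt{66}}$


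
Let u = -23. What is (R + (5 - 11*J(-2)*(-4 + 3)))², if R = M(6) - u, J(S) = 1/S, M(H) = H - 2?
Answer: 2809/4 ≈ 702.25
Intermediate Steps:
M(H) = -2 + H
R = 27 (R = (-2 + 6) - 1*(-23) = 4 + 23 = 27)
(R + (5 - 11*J(-2)*(-4 + 3)))² = (27 + (5 - 11*(-4 + 3)/(-2)))² = (27 + (5 - 11*(-½*(-1))))² = (27 + (5 - 11/2))² = (27 - ½)² = (53/2)² = 2809/4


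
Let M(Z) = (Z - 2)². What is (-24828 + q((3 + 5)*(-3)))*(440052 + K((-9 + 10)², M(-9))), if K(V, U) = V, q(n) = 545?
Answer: -10685806999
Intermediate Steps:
M(Z) = (-2 + Z)²
(-24828 + q((3 + 5)*(-3)))*(440052 + K((-9 + 10)², M(-9))) = (-24828 + 545)*(440052 + (-9 + 10)²) = -24283*(440052 + 1²) = -24283*(440052 + 1) = -24283*440053 = -10685806999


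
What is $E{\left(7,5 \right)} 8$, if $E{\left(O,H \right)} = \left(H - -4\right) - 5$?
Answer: $32$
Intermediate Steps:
$E{\left(O,H \right)} = -1 + H$ ($E{\left(O,H \right)} = \left(H + 4\right) - 5 = \left(4 + H\right) - 5 = -1 + H$)
$E{\left(7,5 \right)} 8 = \left(-1 + 5\right) 8 = 4 \cdot 8 = 32$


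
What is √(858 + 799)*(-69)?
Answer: -69*√1657 ≈ -2808.7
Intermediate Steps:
√(858 + 799)*(-69) = √1657*(-69) = -69*√1657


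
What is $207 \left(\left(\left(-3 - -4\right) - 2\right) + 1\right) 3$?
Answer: $0$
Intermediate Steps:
$207 \left(\left(\left(-3 - -4\right) - 2\right) + 1\right) 3 = 207 \left(\left(\left(-3 + 4\right) - 2\right) + 1\right) 3 = 207 \left(\left(1 - 2\right) + 1\right) 3 = 207 \left(-1 + 1\right) 3 = 207 \cdot 0 \cdot 3 = 207 \cdot 0 = 0$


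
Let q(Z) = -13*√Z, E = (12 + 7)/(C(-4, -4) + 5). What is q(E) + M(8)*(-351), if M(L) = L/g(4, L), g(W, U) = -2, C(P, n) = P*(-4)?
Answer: 1404 - 13*√399/21 ≈ 1391.6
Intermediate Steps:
C(P, n) = -4*P
E = 19/21 (E = (12 + 7)/(-4*(-4) + 5) = 19/(16 + 5) = 19/21 ≈ 0.90476)
M(L) = -L/2 (M(L) = L/(-2) = L*(-½) = -L/2)
q(E) + M(8)*(-351) = -13*√399/21 - ½*8*(-351) = -13*√399/21 - 4*(-351) = -13*√399/21 + 1404 = 1404 - 13*√399/21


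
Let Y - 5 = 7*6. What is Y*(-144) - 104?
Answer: -6872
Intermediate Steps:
Y = 47 (Y = 5 + 7*6 = 5 + 42 = 47)
Y*(-144) - 104 = 47*(-144) - 104 = -6768 - 104 = -6872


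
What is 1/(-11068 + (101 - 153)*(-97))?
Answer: -1/6024 ≈ -0.00016600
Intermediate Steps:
1/(-11068 + (101 - 153)*(-97)) = 1/(-11068 - 52*(-97)) = 1/(-11068 + 5044) = 1/(-6024) = -1/6024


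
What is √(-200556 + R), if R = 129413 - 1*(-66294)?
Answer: I*√4849 ≈ 69.635*I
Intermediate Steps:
R = 195707 (R = 129413 + 66294 = 195707)
√(-200556 + R) = √(-200556 + 195707) = √(-4849) = I*√4849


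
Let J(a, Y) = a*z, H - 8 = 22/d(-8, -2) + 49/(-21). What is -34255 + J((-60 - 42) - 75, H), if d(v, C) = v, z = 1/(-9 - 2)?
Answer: -376628/11 ≈ -34239.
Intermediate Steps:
z = -1/11 (z = 1/(-11) = -1/11 ≈ -0.090909)
H = 35/12 (H = 8 + (22/(-8) + 49/(-21)) = 8 + (22*(-⅛) + 49*(-1/21)) = 8 + (-11/4 - 7/3) = 8 - 61/12 = 35/12 ≈ 2.9167)
J(a, Y) = -a/11 (J(a, Y) = a*(-1/11) = -a/11)
-34255 + J((-60 - 42) - 75, H) = -34255 - ((-60 - 42) - 75)/11 = -34255 - (-102 - 75)/11 = -34255 - 1/11*(-177) = -34255 + 177/11 = -376628/11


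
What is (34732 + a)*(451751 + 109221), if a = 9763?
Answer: 24960449140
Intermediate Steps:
(34732 + a)*(451751 + 109221) = (34732 + 9763)*(451751 + 109221) = 44495*560972 = 24960449140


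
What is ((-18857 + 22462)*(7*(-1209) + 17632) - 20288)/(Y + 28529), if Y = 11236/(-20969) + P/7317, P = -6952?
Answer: 5068405737384561/4376981415217 ≈ 1158.0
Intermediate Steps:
Y = -227990300/153430173 (Y = 11236/(-20969) - 6952/7317 = 11236*(-1/20969) - 6952*1/7317 = -11236/20969 - 6952/7317 = -227990300/153430173 ≈ -1.4860)
((-18857 + 22462)*(7*(-1209) + 17632) - 20288)/(Y + 28529) = ((-18857 + 22462)*(7*(-1209) + 17632) - 20288)/(-227990300/153430173 + 28529) = (3605*(-8463 + 17632) - 20288)/(4376981415217/153430173) = (3605*9169 - 20288)*(153430173/4376981415217) = (33054245 - 20288)*(153430173/4376981415217) = 33033957*(153430173/4376981415217) = 5068405737384561/4376981415217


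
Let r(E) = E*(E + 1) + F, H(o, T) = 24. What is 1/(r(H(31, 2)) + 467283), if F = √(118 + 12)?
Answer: 35991/16839577043 - √130/218914501559 ≈ 2.1372e-6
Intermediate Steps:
F = √130 ≈ 11.402
r(E) = √130 + E*(1 + E) (r(E) = E*(E + 1) + √130 = E*(1 + E) + √130 = √130 + E*(1 + E))
1/(r(H(31, 2)) + 467283) = 1/((24 + √130 + 24²) + 467283) = 1/((24 + √130 + 576) + 467283) = 1/((600 + √130) + 467283) = 1/(467883 + √130)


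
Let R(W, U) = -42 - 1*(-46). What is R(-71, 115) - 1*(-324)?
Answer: 328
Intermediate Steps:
R(W, U) = 4 (R(W, U) = -42 + 46 = 4)
R(-71, 115) - 1*(-324) = 4 - 1*(-324) = 4 + 324 = 328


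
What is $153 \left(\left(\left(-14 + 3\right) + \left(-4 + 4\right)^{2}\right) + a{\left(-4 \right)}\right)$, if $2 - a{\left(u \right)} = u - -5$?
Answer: $-1530$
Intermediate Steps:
$a{\left(u \right)} = -3 - u$ ($a{\left(u \right)} = 2 - \left(u - -5\right) = 2 - \left(u + 5\right) = 2 - \left(5 + u\right) = -3 - u$)
$153 \left(\left(\left(-14 + 3\right) + \left(-4 + 4\right)^{2}\right) + a{\left(-4 \right)}\right) = 153 \left(\left(\left(-14 + 3\right) + \left(-4 + 4\right)^{2}\right) - -1\right) = 153 \left(\left(-11 + 0^{2}\right) + \left(-3 + 4\right)\right) = 153 \left(\left(-11 + 0\right) + 1\right) = 153 \left(-11 + 1\right) = 153 \left(-10\right) = -1530$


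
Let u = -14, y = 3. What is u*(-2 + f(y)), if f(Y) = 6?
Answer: -56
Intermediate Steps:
u*(-2 + f(y)) = -14*(-2 + 6) = -14*4 = -56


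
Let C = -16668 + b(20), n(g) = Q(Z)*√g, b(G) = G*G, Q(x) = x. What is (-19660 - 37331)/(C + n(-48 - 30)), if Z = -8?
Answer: 231782397/66163204 - 56991*I*√78/33081602 ≈ 3.5032 - 0.015215*I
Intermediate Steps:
b(G) = G²
n(g) = -8*√g
C = -16268 (C = -16668 + 20² = -16668 + 400 = -16268)
(-19660 - 37331)/(C + n(-48 - 30)) = (-19660 - 37331)/(-16268 - 8*√(-48 - 30)) = -56991/(-16268 - 8*I*√78)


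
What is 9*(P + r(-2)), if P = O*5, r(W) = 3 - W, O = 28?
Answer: 1305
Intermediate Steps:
P = 140 (P = 28*5 = 140)
9*(P + r(-2)) = 9*(140 + (3 - 1*(-2))) = 9*(140 + (3 + 2)) = 9*(140 + 5) = 9*145 = 1305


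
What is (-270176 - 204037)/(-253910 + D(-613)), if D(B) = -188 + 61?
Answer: 158071/84679 ≈ 1.8667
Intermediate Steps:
D(B) = -127
(-270176 - 204037)/(-253910 + D(-613)) = (-270176 - 204037)/(-253910 - 127) = -474213/(-254037) = -474213*(-1/254037) = 158071/84679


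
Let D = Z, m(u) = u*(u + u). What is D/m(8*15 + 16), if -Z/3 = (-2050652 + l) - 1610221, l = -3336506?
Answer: 20992137/36992 ≈ 567.48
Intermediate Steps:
Z = 20992137 (Z = -3*((-2050652 - 3336506) - 1610221) = -3*(-5387158 - 1610221) = -3*(-6997379) = 20992137)
m(u) = 2*u**2 (m(u) = u*(2*u) = 2*u**2)
D = 20992137
D/m(8*15 + 16) = 20992137/((2*(8*15 + 16)**2)) = 20992137/((2*(120 + 16)**2)) = 20992137/((2*136**2)) = 20992137/((2*18496)) = 20992137/36992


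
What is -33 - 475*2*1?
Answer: -983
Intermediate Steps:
-33 - 475*2*1 = -33 - 475*2 = -33 - 95*10 = -33 - 950 = -983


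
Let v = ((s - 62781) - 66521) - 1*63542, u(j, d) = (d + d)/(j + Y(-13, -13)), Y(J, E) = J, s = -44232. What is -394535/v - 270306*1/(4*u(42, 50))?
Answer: -232281384803/11853800 ≈ -19596.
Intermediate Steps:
u(j, d) = 2*d/(-13 + j) (u(j, d) = (d + d)/(j - 13) = (2*d)/(-13 + j) = 2*d/(-13 + j))
v = -237076 (v = ((-44232 - 62781) - 66521) - 1*63542 = (-107013 - 66521) - 63542 = -173534 - 63542 = -237076)
-394535/v - 270306*1/(4*u(42, 50)) = -394535/(-237076) - 270306/((2*50/(-13 + 42))*4) = -394535*(-1/237076) - 270306/((2*50/29)*4) = 394535/237076 - 270306/((2*50*(1/29))*4) = 394535/237076 - 270306/((100/29)*4) = 394535/237076 - 270306/400/29 = 394535/237076 - 270306*29/400 = 394535/237076 - 3919437/200 = -232281384803/11853800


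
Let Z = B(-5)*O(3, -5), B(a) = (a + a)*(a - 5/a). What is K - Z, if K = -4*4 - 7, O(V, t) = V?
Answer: -143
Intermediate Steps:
B(a) = 2*a*(a - 5/a) (B(a) = (2*a)*(a - 5/a) = 2*a*(a - 5/a))
Z = 120 (Z = (-10 + 2*(-5)²)*3 = (-10 + 2*25)*3 = (-10 + 50)*3 = 40*3 = 120)
K = -23 (K = -16 - 7 = -23)
K - Z = -23 - 1*120 = -23 - 120 = -143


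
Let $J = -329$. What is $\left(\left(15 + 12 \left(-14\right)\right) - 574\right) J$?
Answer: $239183$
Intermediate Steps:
$\left(\left(15 + 12 \left(-14\right)\right) - 574\right) J = \left(\left(15 + 12 \left(-14\right)\right) - 574\right) \left(-329\right) = \left(\left(15 - 168\right) - 574\right) \left(-329\right) = \left(-153 - 574\right) \left(-329\right) = \left(-727\right) \left(-329\right) = 239183$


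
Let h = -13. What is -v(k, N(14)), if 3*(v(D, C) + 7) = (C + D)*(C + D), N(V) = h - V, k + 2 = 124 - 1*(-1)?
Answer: -3065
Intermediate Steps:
k = 123 (k = -2 + (124 - 1*(-1)) = -2 + (124 + 1) = -2 + 125 = 123)
N(V) = -13 - V
v(D, C) = -7 + (C + D)²/3 (v(D, C) = -7 + ((C + D)*(C + D))/3 = -7 + (C + D)²/3)
-v(k, N(14)) = -(-7 + ((-13 - 1*14) + 123)²/3) = -(-7 + ((-13 - 14) + 123)²/3) = -(-7 + (-27 + 123)²/3) = -(-7 + (⅓)*96²) = -(-7 + (⅓)*9216) = -(-7 + 3072) = -1*3065 = -3065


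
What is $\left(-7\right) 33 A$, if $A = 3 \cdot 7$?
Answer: $-4851$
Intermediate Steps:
$A = 21$
$\left(-7\right) 33 A = \left(-7\right) 33 \cdot 21 = \left(-231\right) 21 = -4851$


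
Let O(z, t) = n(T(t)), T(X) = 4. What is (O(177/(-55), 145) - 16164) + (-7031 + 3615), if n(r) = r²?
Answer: -19564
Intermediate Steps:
O(z, t) = 16 (O(z, t) = 4² = 16)
(O(177/(-55), 145) - 16164) + (-7031 + 3615) = (16 - 16164) + (-7031 + 3615) = -16148 - 3416 = -19564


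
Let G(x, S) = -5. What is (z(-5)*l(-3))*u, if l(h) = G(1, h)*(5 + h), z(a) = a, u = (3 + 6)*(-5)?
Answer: -2250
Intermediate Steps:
u = -45 (u = 9*(-5) = -45)
l(h) = -25 - 5*h (l(h) = -5*(5 + h) = -25 - 5*h)
(z(-5)*l(-3))*u = -5*(-25 - 5*(-3))*(-45) = -5*(-25 + 15)*(-45) = -5*(-10)*(-45) = 50*(-45) = -2250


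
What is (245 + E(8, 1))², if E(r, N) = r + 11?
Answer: 69696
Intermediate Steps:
E(r, N) = 11 + r
(245 + E(8, 1))² = (245 + (11 + 8))² = (245 + 19)² = 264² = 69696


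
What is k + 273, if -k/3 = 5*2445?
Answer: -36402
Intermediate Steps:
k = -36675 (k = -15*2445 = -3*12225 = -36675)
k + 273 = -36675 + 273 = -36402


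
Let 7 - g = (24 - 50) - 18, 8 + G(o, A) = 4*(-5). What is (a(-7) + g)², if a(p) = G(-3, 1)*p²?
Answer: 1745041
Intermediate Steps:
G(o, A) = -28 (G(o, A) = -8 + 4*(-5) = -8 - 20 = -28)
a(p) = -28*p²
g = 51 (g = 7 - ((24 - 50) - 18) = 7 - (-26 - 18) = 7 - 1*(-44) = 7 + 44 = 51)
(a(-7) + g)² = (-28*(-7)² + 51)² = (-28*49 + 51)² = (-1372 + 51)² = (-1321)² = 1745041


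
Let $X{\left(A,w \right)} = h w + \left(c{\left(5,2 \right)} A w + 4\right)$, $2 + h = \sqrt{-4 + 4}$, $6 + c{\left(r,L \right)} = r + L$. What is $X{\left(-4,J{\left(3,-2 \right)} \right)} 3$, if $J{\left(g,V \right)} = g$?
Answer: $-42$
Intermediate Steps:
$c{\left(r,L \right)} = -6 + L + r$ ($c{\left(r,L \right)} = -6 + \left(r + L\right) = -6 + \left(L + r\right) = -6 + L + r$)
$h = -2$ ($h = -2 + \sqrt{-4 + 4} = -2 + \sqrt{0} = -2 + 0 = -2$)
$X{\left(A,w \right)} = 4 - 2 w + A w$ ($X{\left(A,w \right)} = - 2 w + \left(\left(-6 + 2 + 5\right) A w + 4\right) = - 2 w + \left(1 A w + 4\right) = - 2 w + \left(A w + 4\right) = - 2 w + \left(4 + A w\right) = 4 - 2 w + A w$)
$X{\left(-4,J{\left(3,-2 \right)} \right)} 3 = \left(4 - 6 - 12\right) 3 = \left(-14\right) 3 = -42$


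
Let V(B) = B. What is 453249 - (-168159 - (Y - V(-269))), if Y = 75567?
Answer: 697244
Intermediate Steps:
453249 - (-168159 - (Y - V(-269))) = 453249 - (-168159 - (75567 - 1*(-269))) = 453249 - (-168159 - (75567 + 269)) = 453249 - (-168159 - 1*75836) = 453249 - (-168159 - 75836) = 453249 - 1*(-243995) = 453249 + 243995 = 697244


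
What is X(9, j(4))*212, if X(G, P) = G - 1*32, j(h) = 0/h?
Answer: -4876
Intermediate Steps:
j(h) = 0
X(G, P) = -32 + G (X(G, P) = G - 32 = -32 + G)
X(9, j(4))*212 = (-32 + 9)*212 = -23*212 = -4876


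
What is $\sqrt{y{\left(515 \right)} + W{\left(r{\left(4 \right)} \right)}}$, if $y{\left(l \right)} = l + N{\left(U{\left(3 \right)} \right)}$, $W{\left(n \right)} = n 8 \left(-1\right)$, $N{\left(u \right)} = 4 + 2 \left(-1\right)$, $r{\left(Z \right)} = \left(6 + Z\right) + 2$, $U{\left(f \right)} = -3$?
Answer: $\sqrt{421} \approx 20.518$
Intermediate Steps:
$r{\left(Z \right)} = 8 + Z$
$N{\left(u \right)} = 2$ ($N{\left(u \right)} = 4 - 2 = 2$)
$W{\left(n \right)} = - 8 n$ ($W{\left(n \right)} = 8 n \left(-1\right) = - 8 n$)
$y{\left(l \right)} = 2 + l$ ($y{\left(l \right)} = l + 2 = 2 + l$)
$\sqrt{y{\left(515 \right)} + W{\left(r{\left(4 \right)} \right)}} = \sqrt{\left(2 + 515\right) - 8 \left(8 + 4\right)} = \sqrt{517 - 96} = \sqrt{421}$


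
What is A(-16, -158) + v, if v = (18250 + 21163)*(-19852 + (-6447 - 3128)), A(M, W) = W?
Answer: -1159806509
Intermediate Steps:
v = -1159806351 (v = 39413*(-19852 - 9575) = 39413*(-29427) = -1159806351)
A(-16, -158) + v = -158 - 1159806351 = -1159806509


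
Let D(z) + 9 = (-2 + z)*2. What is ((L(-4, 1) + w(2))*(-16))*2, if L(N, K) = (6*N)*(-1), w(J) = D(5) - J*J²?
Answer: -416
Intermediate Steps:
D(z) = -13 + 2*z (D(z) = -9 + (-2 + z)*2 = -9 + (-4 + 2*z) = -13 + 2*z)
w(J) = -3 - J³ (w(J) = (-13 + 2*5) - J*J² = (-13 + 10) - J³ = -3 - J³)
L(N, K) = -6*N
((L(-4, 1) + w(2))*(-16))*2 = ((-6*(-4) + (-3 - 1*2³))*(-16))*2 = ((24 + (-3 - 1*8))*(-16))*2 = ((24 + (-3 - 8))*(-16))*2 = ((24 - 11)*(-16))*2 = (13*(-16))*2 = -208*2 = -416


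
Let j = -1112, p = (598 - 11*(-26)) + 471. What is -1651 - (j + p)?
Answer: -1894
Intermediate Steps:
p = 1355 (p = (598 + 286) + 471 = 884 + 471 = 1355)
-1651 - (j + p) = -1651 - (-1112 + 1355) = -1651 - 1*243 = -1651 - 243 = -1894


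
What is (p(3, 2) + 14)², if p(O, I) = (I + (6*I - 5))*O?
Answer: 1681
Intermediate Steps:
p(O, I) = O*(-5 + 7*I) (p(O, I) = (I + (-5 + 6*I))*O = (-5 + 7*I)*O = O*(-5 + 7*I))
(p(3, 2) + 14)² = (3*(-5 + 7*2) + 14)² = (3*(-5 + 14) + 14)² = (3*9 + 14)² = (27 + 14)² = 41² = 1681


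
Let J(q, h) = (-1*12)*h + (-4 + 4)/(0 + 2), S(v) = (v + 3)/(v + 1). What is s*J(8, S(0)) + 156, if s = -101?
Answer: 3792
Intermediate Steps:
S(v) = (3 + v)/(1 + v)
J(q, h) = -12*h (J(q, h) = -12*h + 0/2 = -12*h + 0*(½) = -12*h + 0 = -12*h)
s*J(8, S(0)) + 156 = -(-1212)*(3 + 0)/(1 + 0) + 156 = -(-1212)*3/1 + 156 = -(-1212)*1*3 + 156 = -(-1212)*3 + 156 = -101*(-36) + 156 = 3636 + 156 = 3792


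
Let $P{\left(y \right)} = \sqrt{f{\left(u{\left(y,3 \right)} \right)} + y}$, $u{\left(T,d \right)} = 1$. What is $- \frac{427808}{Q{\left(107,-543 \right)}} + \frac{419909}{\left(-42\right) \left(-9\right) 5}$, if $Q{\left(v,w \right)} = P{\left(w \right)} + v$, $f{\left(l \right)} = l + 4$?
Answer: $- \frac{11640308951}{3236490} + \frac{427808 i \sqrt{538}}{11987} \approx -3596.6 + 827.81 i$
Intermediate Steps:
$f{\left(l \right)} = 4 + l$
$P{\left(y \right)} = \sqrt{5 + y}$ ($P{\left(y \right)} = \sqrt{\left(4 + 1\right) + y} = \sqrt{5 + y}$)
$Q{\left(v,w \right)} = v + \sqrt{5 + w}$ ($Q{\left(v,w \right)} = \sqrt{5 + w} + v = v + \sqrt{5 + w}$)
$- \frac{427808}{Q{\left(107,-543 \right)}} + \frac{419909}{\left(-42\right) \left(-9\right) 5} = - \frac{427808}{107 + \sqrt{5 - 543}} + \frac{419909}{\left(-42\right) \left(-9\right) 5} = - \frac{427808}{107 + \sqrt{-538}} + \frac{419909}{378 \cdot 5} = - \frac{427808}{107 + i \sqrt{538}} + \frac{419909}{1890} = - \frac{427808}{107 + i \sqrt{538}} + 419909 \cdot \frac{1}{1890} = - \frac{427808}{107 + i \sqrt{538}} + \frac{59987}{270} = \frac{59987}{270} - \frac{427808}{107 + i \sqrt{538}}$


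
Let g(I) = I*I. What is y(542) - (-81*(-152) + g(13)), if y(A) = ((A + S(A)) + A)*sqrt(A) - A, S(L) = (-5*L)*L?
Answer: -13023 - 1467736*sqrt(542) ≈ -3.4183e+7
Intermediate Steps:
g(I) = I**2
S(L) = -5*L**2
y(A) = -A + sqrt(A)*(-5*A**2 + 2*A) (y(A) = ((A - 5*A**2) + A)*sqrt(A) - A = (-5*A**2 + 2*A)*sqrt(A) - A = sqrt(A)*(-5*A**2 + 2*A) - A = -A + sqrt(A)*(-5*A**2 + 2*A))
y(542) - (-81*(-152) + g(13)) = (-1*542 - 1468820*sqrt(542) + 2*542**(3/2)) - (-81*(-152) + 13**2) = (-542 - 1468820*sqrt(542) + 2*(542*sqrt(542))) - (12312 + 169) = (-542 - 1468820*sqrt(542) + 1084*sqrt(542)) - 1*12481 = (-542 - 1467736*sqrt(542)) - 12481 = -13023 - 1467736*sqrt(542)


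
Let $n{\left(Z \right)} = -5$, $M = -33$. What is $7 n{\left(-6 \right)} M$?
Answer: $1155$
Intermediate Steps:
$7 n{\left(-6 \right)} M = 7 \left(-5\right) \left(-33\right) = \left(-35\right) \left(-33\right) = 1155$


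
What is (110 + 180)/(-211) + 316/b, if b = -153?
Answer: -111046/32283 ≈ -3.4398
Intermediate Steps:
(110 + 180)/(-211) + 316/b = (110 + 180)/(-211) + 316/(-153) = 290*(-1/211) + 316*(-1/153) = -290/211 - 316/153 = -111046/32283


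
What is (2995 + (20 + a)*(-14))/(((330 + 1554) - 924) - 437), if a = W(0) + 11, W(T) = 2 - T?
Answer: 2533/523 ≈ 4.8432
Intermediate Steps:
a = 13 (a = (2 - 1*0) + 11 = (2 + 0) + 11 = 2 + 11 = 13)
(2995 + (20 + a)*(-14))/(((330 + 1554) - 924) - 437) = (2995 + (20 + 13)*(-14))/(((330 + 1554) - 924) - 437) = (2995 + 33*(-14))/((1884 - 924) - 437) = (2995 - 462)/(960 - 437) = 2533/523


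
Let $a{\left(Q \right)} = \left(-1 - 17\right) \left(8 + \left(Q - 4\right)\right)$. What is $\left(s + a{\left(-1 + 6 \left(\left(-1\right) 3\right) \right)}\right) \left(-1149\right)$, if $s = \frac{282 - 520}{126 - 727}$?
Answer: $- \frac{186721692}{601} \approx -3.1069 \cdot 10^{5}$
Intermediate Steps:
$s = \frac{238}{601}$ ($s = - \frac{238}{-601} = \left(-238\right) \left(- \frac{1}{601}\right) = \frac{238}{601} \approx 0.39601$)
$a{\left(Q \right)} = -72 - 18 Q$ ($a{\left(Q \right)} = - 18 \left(8 + \left(-4 + Q\right)\right) = - 18 \left(4 + Q\right) = -72 - 18 Q$)
$\left(s + a{\left(-1 + 6 \left(\left(-1\right) 3\right) \right)}\right) \left(-1149\right) = \left(\frac{238}{601} - \left(72 + 18 \left(-1 + 6 \left(\left(-1\right) 3\right)\right)\right)\right) \left(-1149\right) = \left(\frac{238}{601} - \left(72 + 18 \left(-1 + 6 \left(-3\right)\right)\right)\right) \left(-1149\right) = \left(\frac{238}{601} - \left(72 + 18 \left(-1 - 18\right)\right)\right) \left(-1149\right) = \left(\frac{238}{601} - -270\right) \left(-1149\right) = \left(\frac{238}{601} + \left(-72 + 342\right)\right) \left(-1149\right) = \left(\frac{238}{601} + 270\right) \left(-1149\right) = \frac{162508}{601} \left(-1149\right) = - \frac{186721692}{601}$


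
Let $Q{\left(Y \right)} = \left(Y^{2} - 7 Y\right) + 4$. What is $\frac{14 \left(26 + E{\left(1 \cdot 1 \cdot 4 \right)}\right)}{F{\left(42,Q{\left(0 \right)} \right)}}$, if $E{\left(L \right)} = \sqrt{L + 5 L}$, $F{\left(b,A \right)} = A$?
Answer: $91 + 7 \sqrt{6} \approx 108.15$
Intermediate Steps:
$Q{\left(Y \right)} = 4 + Y^{2} - 7 Y$
$E{\left(L \right)} = \sqrt{6} \sqrt{L}$ ($E{\left(L \right)} = \sqrt{6 L} = \sqrt{6} \sqrt{L}$)
$\frac{14 \left(26 + E{\left(1 \cdot 1 \cdot 4 \right)}\right)}{F{\left(42,Q{\left(0 \right)} \right)}} = \frac{14 \left(26 + \sqrt{6} \sqrt{1 \cdot 1 \cdot 4}\right)}{4 + 0^{2} - 0} = \frac{14 \left(26 + \sqrt{6} \sqrt{1 \cdot 4}\right)}{4 + 0 + 0} = \frac{14 \left(26 + \sqrt{6} \sqrt{4}\right)}{4} = 14 \left(26 + \sqrt{6} \cdot 2\right) \frac{1}{4} = 14 \left(26 + 2 \sqrt{6}\right) \frac{1}{4} = \left(364 + 28 \sqrt{6}\right) \frac{1}{4} = 91 + 7 \sqrt{6}$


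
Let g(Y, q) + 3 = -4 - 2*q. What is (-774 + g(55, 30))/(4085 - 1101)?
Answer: -841/2984 ≈ -0.28184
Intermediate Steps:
g(Y, q) = -7 - 2*q (g(Y, q) = -3 + (-4 - 2*q) = -7 - 2*q)
(-774 + g(55, 30))/(4085 - 1101) = (-774 + (-7 - 2*30))/(4085 - 1101) = (-774 + (-7 - 60))/2984 = (-774 - 67)*(1/2984) = -841*1/2984 = -841/2984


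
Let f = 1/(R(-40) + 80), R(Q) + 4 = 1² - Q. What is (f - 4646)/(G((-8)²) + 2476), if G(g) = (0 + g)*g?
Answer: -543581/768924 ≈ -0.70694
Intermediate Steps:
G(g) = g² (G(g) = g*g = g²)
R(Q) = -3 - Q (R(Q) = -4 + (1² - Q) = -4 + (1 - Q) = -3 - Q)
f = 1/117 (f = 1/((-3 - 1*(-40)) + 80) = 1/((-3 + 40) + 80) = 1/(37 + 80) = 1/117 ≈ 0.0085470)
(f - 4646)/(G((-8)²) + 2476) = (1/117 - 4646)/(((-8)²)² + 2476) = -543581/(117*(64² + 2476)) = -543581/(117*(4096 + 2476)) = -543581/117/6572 = -543581/117*1/6572 = -543581/768924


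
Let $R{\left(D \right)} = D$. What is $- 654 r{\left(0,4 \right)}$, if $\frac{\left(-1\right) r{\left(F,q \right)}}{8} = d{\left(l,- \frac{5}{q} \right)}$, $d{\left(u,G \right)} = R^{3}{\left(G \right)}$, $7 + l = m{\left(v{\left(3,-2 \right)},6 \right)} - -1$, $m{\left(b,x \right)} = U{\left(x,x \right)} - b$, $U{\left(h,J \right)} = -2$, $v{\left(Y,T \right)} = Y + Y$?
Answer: $- \frac{40875}{4} \approx -10219.0$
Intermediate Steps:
$v{\left(Y,T \right)} = 2 Y$
$m{\left(b,x \right)} = -2 - b$
$l = -14$ ($l = -7 - \left(1 + 6\right) = -7 + \left(\left(-2 - 6\right) + 1\right) = -7 + \left(-8 + 1\right) = -7 - 7 = -14$)
$d{\left(u,G \right)} = G^{3}$
$r{\left(F,q \right)} = \frac{1000}{q^{3}}$ ($r{\left(F,q \right)} = - 8 \left(- \frac{5}{q}\right)^{3} = - 8 \left(- \frac{125}{q^{3}}\right) = \frac{1000}{q^{3}}$)
$- 654 r{\left(0,4 \right)} = - 654 \cdot \frac{1000}{64} = - 654 \cdot 1000 \cdot \frac{1}{64} = \left(-654\right) \frac{125}{8} = - \frac{40875}{4}$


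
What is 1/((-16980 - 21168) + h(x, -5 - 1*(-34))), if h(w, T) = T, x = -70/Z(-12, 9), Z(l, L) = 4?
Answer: -1/38119 ≈ -2.6234e-5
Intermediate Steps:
x = -35/2 (x = -70/4 = -70*¼ = -35/2 ≈ -17.500)
1/((-16980 - 21168) + h(x, -5 - 1*(-34))) = 1/((-16980 - 21168) + (-5 - 1*(-34))) = 1/(-38148 + (-5 + 34)) = 1/(-38148 + 29) = 1/(-38119) = -1/38119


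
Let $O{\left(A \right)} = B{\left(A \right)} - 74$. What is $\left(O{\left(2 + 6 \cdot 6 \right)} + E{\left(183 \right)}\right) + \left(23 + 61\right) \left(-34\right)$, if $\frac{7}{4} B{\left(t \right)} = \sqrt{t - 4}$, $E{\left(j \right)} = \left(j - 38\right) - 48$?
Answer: $-2833 + \frac{4 \sqrt{34}}{7} \approx -2829.7$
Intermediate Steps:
$E{\left(j \right)} = -86 + j$ ($E{\left(j \right)} = \left(-38 + j\right) - 48 = -86 + j$)
$B{\left(t \right)} = \frac{4 \sqrt{-4 + t}}{7}$ ($B{\left(t \right)} = \frac{4 \sqrt{t - 4}}{7} = \frac{4 \sqrt{-4 + t}}{7}$)
$O{\left(A \right)} = -74 + \frac{4 \sqrt{-4 + A}}{7}$ ($O{\left(A \right)} = \frac{4 \sqrt{-4 + A}}{7} - 74 = -74 + \frac{4 \sqrt{-4 + A}}{7}$)
$\left(O{\left(2 + 6 \cdot 6 \right)} + E{\left(183 \right)}\right) + \left(23 + 61\right) \left(-34\right) = \left(\left(-74 + \frac{4 \sqrt{-4 + \left(2 + 6 \cdot 6\right)}}{7}\right) + \left(-86 + 183\right)\right) + \left(23 + 61\right) \left(-34\right) = \left(\left(-74 + \frac{4 \sqrt{-4 + \left(2 + 36\right)}}{7}\right) + 97\right) + 84 \left(-34\right) = \left(\left(-74 + \frac{4 \sqrt{-4 + 38}}{7}\right) + 97\right) - 2856 = \left(\left(-74 + \frac{4 \sqrt{34}}{7}\right) + 97\right) - 2856 = \left(23 + \frac{4 \sqrt{34}}{7}\right) - 2856 = -2833 + \frac{4 \sqrt{34}}{7}$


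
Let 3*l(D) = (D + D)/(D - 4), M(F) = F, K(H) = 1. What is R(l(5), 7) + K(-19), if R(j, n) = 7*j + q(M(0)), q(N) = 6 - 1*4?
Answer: 79/3 ≈ 26.333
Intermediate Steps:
q(N) = 2 (q(N) = 6 - 4 = 2)
l(D) = 2*D/(3*(-4 + D)) (l(D) = ((D + D)/(D - 4))/3 = ((2*D)/(-4 + D))/3 = (2*D/(-4 + D))/3 = 2*D/(3*(-4 + D)))
R(j, n) = 2 + 7*j (R(j, n) = 7*j + 2 = 2 + 7*j)
R(l(5), 7) + K(-19) = (2 + 7*((2/3)*5/(-4 + 5))) + 1 = (2 + 7*((2/3)*5/1)) + 1 = (2 + 7*((2/3)*5*1)) + 1 = (2 + 7*(10/3)) + 1 = (2 + 70/3) + 1 = 76/3 + 1 = 79/3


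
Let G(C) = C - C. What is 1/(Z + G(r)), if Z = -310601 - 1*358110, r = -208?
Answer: -1/668711 ≈ -1.4954e-6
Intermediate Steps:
G(C) = 0
Z = -668711 (Z = -310601 - 358110 = -668711)
1/(Z + G(r)) = 1/(-668711 + 0) = 1/(-668711) = -1/668711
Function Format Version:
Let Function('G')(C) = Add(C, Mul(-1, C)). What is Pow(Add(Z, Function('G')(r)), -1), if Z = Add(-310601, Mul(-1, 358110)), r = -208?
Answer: Rational(-1, 668711) ≈ -1.4954e-6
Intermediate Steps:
Function('G')(C) = 0
Z = -668711 (Z = Add(-310601, -358110) = -668711)
Pow(Add(Z, Function('G')(r)), -1) = Pow(Add(-668711, 0), -1) = Pow(-668711, -1) = Rational(-1, 668711)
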